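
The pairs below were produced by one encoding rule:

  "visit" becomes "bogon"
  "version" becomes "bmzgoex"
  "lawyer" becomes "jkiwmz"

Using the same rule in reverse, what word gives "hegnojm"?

hostile

v(21)→b(1) and i(8)→o(14) fit y≡7x+10 (mod 26); the inverse of 7 mod 26 is 15. This is an affine cipher: with a=0,…,z=25, each position x becomes (7x+10) mod 26.
Undoing it on hegnojm: h(7)→15·(7−10)≡7=h; e(4)→15·(4−10)≡14=o; g(6)→15·(6−10)≡18=s; n(13)→15·(13−10)≡19=t; o(14)→15·(14−10)≡8=i; j(9)→15·(9−10)≡11=l; m(12)→15·(12−10)≡4=e (all mod 26).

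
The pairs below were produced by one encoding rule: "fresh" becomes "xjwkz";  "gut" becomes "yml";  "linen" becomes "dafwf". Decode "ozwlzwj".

Compare letters: f→x is +18, r→j is +18, e→w is +18 — a constant shift. Every letter moves 18 places later in the alphabet, wrapping around z→a.
Reversing it on ozwlzwj: o−18=w, z−18=h, w−18=e, l−18=t, z−18=h, w−18=e, j−18=r.

whether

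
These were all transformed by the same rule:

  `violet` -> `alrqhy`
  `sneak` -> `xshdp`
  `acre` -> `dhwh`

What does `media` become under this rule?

rhild

The shift depends on letter class: consonant v→a is +5, but vowel i→l is +3. The rule splits by letter class: vowels +3, consonants +5.
For media: m(cons)+5=r, e(vowel)+3=h, d(cons)+5=i, i(vowel)+3=l, a(vowel)+3=d.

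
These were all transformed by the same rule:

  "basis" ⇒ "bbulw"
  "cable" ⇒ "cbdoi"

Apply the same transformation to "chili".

The shift increases by 1 at each position, starting from +0: 0, 1, 2, ….
On chili: c+0=c, h+1=i, i+2=k, l+3=o, i+4=m.

cikom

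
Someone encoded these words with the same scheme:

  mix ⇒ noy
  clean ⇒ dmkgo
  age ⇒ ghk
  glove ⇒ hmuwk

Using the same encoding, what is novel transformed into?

ouwkm

The shift depends on letter class: consonant m→n is +1, but vowel i→o is +6. Vowels shift forward by 6 and consonants shift forward by 1.
Applying it to novel: n(cons)+1=o, o(vowel)+6=u, v(cons)+1=w, e(vowel)+6=k, l(cons)+1=m.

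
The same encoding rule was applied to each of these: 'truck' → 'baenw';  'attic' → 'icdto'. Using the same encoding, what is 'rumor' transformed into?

Letter i (0-indexed) is shifted by i+8, so successive shifts are 8, 9, 10, ….
For rumor: r+8=z, u+9=d, m+10=w, o+11=z, r+12=d.

zdwzd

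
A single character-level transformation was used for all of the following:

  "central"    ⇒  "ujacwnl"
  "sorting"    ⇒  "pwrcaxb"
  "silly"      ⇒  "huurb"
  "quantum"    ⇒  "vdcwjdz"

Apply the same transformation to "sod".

The word is reversed, then every letter is shifted forward by 9.
For sod: reverse → dos; then shift: d+9=m, o+9=x, s+9=b.

mxb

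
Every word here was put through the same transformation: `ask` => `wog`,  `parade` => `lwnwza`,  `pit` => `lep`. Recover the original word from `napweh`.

Compare letters: a→w is +22, s→o is +22, k→g is +22 — a constant shift. It's a constant shift of +22 (ROT22).
Reversing it on napweh: n−22=r, a−22=e, p−22=t, w−22=a, e−22=i, h−22=l.

retail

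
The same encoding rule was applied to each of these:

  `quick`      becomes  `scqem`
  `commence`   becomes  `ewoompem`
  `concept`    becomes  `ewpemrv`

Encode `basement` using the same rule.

The rule splits by letter class: vowels +8, consonants +2.
For basement: b(cons)+2=d, a(vowel)+8=i, s(cons)+2=u, e(vowel)+8=m, m(cons)+2=o, e(vowel)+8=m, n(cons)+2=p, t(cons)+2=v.

diumompv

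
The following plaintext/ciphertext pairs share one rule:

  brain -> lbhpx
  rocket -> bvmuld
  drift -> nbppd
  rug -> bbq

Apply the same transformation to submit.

Two shifts are in play — +7 for a/e/i/o/u, +10 for every other letter.
Applying it to submit: s(cons)+10=c, u(vowel)+7=b, b(cons)+10=l, m(cons)+10=w, i(vowel)+7=p, t(cons)+10=d.

cblwpd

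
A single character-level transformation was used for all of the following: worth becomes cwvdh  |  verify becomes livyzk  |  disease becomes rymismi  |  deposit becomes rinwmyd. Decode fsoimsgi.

w(22)→c(2) and o(14)→w(22) fit y≡17x+18 (mod 26); the inverse of 17 mod 26 is 23. Treating letters as 0–25, the rule is x ↦ 17x + 18 (mod 26).
Reversing it on fsoimsgi: f(5)→23·(5−18)≡13=n; s(18)→23·(18−18)≡0=a; o(14)→23·(14−18)≡12=m; i(8)→23·(8−18)≡4=e; m(12)→23·(12−18)≡18=s; s(18)→23·(18−18)≡0=a; g(6)→23·(6−18)≡10=k; i(8)→23·(8−18)≡4=e (all mod 26).

namesake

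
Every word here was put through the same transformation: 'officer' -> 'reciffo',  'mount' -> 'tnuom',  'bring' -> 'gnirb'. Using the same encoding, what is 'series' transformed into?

seires

The output letters match the input read backwards: officer reversed is reciffo. The word is simply reversed.
Applying it to series: reverse → seires.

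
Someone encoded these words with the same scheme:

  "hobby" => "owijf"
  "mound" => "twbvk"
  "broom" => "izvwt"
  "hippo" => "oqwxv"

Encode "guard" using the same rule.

Shifts by position in hobby: pos 0: h→o (+7), pos 1: o→w (+8), pos 2: b→i (+7), pos 3: b→j (+8) — repeating every 2. The shifts repeat in a cycle of length 2: positions 0,1,… shift by +7, +8, then the pattern repeats.
On guard: g+7=n, u+8=c, a+7=h, r+8=z, d+7=k.

nchzk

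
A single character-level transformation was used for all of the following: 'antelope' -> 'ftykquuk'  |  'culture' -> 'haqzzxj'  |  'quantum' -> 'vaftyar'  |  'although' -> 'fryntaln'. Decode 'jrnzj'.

elite

Shifts by position in antelope: pos 0: a→f (+5), pos 1: n→t (+6), pos 2: t→y (+5), pos 3: e→k (+6) — repeating every 2. The shifts repeat in a cycle of length 2: positions 0,1,… shift by +5, +6, then the pattern repeats.
Undoing it on jrnzj: j−5=e, r−6=l, n−5=i, z−6=t, j−5=e.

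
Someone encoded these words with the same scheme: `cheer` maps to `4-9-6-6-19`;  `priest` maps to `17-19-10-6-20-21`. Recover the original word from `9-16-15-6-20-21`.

The number is (letter's place in the alphabet, a=1) + 1.
Reversing it on 9-16-15-6-20-21: 9→(9−1)÷1=8=h, 16→(16−1)÷1=15=o, 15→(15−1)÷1=14=n, 6→(6−1)÷1=5=e, 20→(20−1)÷1=19=s, 21→(21−1)÷1=20=t.

honest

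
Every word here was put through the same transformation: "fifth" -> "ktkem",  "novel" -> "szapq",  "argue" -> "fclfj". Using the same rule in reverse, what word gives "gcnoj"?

Shifts by position in fifth: pos 0: f→k (+5), pos 1: i→t (+11), pos 2: f→k (+5), pos 3: t→e (+11) — repeating every 2. It's a Vigenère-style cipher with numeric key [5,11]: position i shifts by key[i mod 2].
Decoding gcnoj: g−5=b, c−11=r, n−5=i, o−11=d, j−5=e.

bride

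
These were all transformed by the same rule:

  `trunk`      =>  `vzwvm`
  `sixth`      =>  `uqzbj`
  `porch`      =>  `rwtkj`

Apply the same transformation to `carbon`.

Shifts by position in trunk: pos 0: t→v (+2), pos 1: r→z (+8), pos 2: u→w (+2), pos 3: n→v (+8) — repeating every 2. The shifts repeat in a cycle of length 2: positions 0,1,… shift by +2, +8, then the pattern repeats.
Applying it to carbon: c+2=e, a+8=i, r+2=t, b+8=j, o+2=q, n+8=v.

eitjqv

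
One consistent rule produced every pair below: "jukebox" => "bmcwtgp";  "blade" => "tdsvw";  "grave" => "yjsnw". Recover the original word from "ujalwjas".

criteria

Every letter moves 18 places later in the alphabet, wrapping around z→a.
Reversing it on ujalwjas: u−18=c, j−18=r, a−18=i, l−18=t, w−18=e, j−18=r, a−18=i, s−18=a.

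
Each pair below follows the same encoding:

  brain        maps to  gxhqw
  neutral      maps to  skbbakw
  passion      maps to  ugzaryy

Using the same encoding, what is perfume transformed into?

ukyndwp

In brain: b→g is +5, r→x is +6, a→h is +7, i→q is +8 — the shift increases by 1 each position. Letter i (0-indexed) is shifted by i+5, so successive shifts are 5, 6, 7, ….
On perfume: p+5=u, e+6=k, r+7=y, f+8=n, u+9=d, m+10=w, e+11=p.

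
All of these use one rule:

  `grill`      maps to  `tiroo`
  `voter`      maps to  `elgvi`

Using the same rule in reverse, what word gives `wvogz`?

Each pair mirrors across the alphabet (g↔t, r↔i, i↔r): positions sum to 25. This is the alphabet-reversal cipher (Atbash): a becomes z, b becomes y, etc.
Reversing it on wvogz: w↔d, v↔e, o↔l, g↔t, z↔a.

delta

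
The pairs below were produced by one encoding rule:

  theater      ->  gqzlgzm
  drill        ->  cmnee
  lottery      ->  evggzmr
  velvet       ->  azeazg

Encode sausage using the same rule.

t(19)→g(6) and h(7)→q(16) fit y≡23x+11 (mod 26); the inverse of 23 mod 26 is 17. Each letter's alphabet position (a=0..z=25) is mapped through 23·x+11 mod 26 — an affine cipher.
For sausage: s(18)→23·18+11≡9=j; a(0)→23·0+11≡11=l; u(20)→23·20+11≡3=d; s(18)→23·18+11≡9=j; a(0)→23·0+11≡11=l; g(6)→23·6+11≡19=t; e(4)→23·4+11≡25=z (all mod 26).

jldjltz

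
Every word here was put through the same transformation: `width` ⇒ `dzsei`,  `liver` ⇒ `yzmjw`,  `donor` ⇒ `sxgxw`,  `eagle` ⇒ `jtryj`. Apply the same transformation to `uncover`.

w(22)→d(3) and i(8)→z(25) fit y≡17x+19 (mod 26); the inverse of 17 mod 26 is 23. Each letter's alphabet position (a=0..z=25) is mapped through 17·x+19 mod 26 — an affine cipher.
Applying it to uncover: u(20)→17·20+19≡21=v; n(13)→17·13+19≡6=g; c(2)→17·2+19≡1=b; o(14)→17·14+19≡23=x; v(21)→17·21+19≡12=m; e(4)→17·4+19≡9=j; r(17)→17·17+19≡22=w (all mod 26).

vgbxmjw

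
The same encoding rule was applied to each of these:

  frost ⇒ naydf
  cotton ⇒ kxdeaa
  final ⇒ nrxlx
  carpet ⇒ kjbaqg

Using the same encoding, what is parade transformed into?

In frost: f→n is +8, r→a is +9, o→y is +10, s→d is +11 — the shift increases by 1 each position. The shift increases by 1 at each position, starting from +8: 8, 9, 10, ….
On parade: p+8=x, a+9=j, r+10=b, a+11=l, d+12=p, e+13=r.

xjblpr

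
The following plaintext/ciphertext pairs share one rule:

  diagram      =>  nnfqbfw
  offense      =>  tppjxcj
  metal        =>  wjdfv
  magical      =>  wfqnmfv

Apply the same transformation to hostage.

Vowels shift forward by 5 and consonants shift forward by 10.
Applying it to hostage: h(cons)+10=r, o(vowel)+5=t, s(cons)+10=c, t(cons)+10=d, a(vowel)+5=f, g(cons)+10=q, e(vowel)+5=j.

rtcdfqj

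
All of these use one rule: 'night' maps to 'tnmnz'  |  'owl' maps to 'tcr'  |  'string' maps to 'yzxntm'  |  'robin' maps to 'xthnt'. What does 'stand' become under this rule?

yzftj

The shift depends on letter class: consonant n→t is +6, but vowel i→n is +5. Two shifts are in play — +5 for a/e/i/o/u, +6 for every other letter.
Applying it to stand: s(cons)+6=y, t(cons)+6=z, a(vowel)+5=f, n(cons)+6=t, d(cons)+6=j.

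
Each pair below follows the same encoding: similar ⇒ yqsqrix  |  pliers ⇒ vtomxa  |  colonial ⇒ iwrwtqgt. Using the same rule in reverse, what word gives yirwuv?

Shifts by position in similar: pos 0: s→y (+6), pos 1: i→q (+8), pos 2: m→s (+6), pos 3: i→q (+8) — repeating every 2. The shifts repeat in a cycle of length 2: positions 0,1,… shift by +6, +8, then the pattern repeats.
Decoding yirwuv: y−6=s, i−8=a, r−6=l, w−8=o, u−6=o, v−8=n.

saloon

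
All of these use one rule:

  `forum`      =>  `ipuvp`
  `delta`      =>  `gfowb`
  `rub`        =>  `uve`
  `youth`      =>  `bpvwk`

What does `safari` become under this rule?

The rule splits by letter class: vowels +1, consonants +3.
On safari: s(cons)+3=v, a(vowel)+1=b, f(cons)+3=i, a(vowel)+1=b, r(cons)+3=u, i(vowel)+1=j.

vbibuj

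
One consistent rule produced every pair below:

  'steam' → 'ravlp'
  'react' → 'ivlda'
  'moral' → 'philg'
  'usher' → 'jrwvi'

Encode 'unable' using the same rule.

Treating letters as 0–25, the rule is x ↦ 9x + 11 (mod 26).
On unable: u(20)→9·20+11≡9=j; n(13)→9·13+11≡24=y; a(0)→9·0+11≡11=l; b(1)→9·1+11≡20=u; l(11)→9·11+11≡6=g; e(4)→9·4+11≡21=v (all mod 26).

jylugv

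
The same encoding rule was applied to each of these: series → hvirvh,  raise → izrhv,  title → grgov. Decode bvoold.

Each pair mirrors across the alphabet (s↔h, e↔v, r↔i): positions sum to 25. Each letter is replaced by its mirror in the alphabet: a↔z, b↔y, c↔x, and so on (the Atbash cipher).
Decoding bvoold: b↔y, v↔e, o↔l, o↔l, l↔o, d↔w.

yellow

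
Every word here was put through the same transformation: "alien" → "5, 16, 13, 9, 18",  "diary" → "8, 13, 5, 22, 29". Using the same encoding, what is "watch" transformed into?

a is letter #1 and maps to 5: an offset of 4. The number is (letter's place in the alphabet, a=1) + 4.
For watch: w=23→27, a=1→5, t=20→24, c=3→7, h=8→12.

27, 5, 24, 7, 12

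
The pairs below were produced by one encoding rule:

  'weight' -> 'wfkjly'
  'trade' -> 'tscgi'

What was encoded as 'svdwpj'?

subtle

In weight: w→w is +0, e→f is +1, i→k is +2, g→j is +3 — the shift increases by 1 each position. Each letter shifts forward by its position index (0, 1, 2, …) — the shift grows by one for each successive letter.
Reversing it on svdwpj: s−0=s, v−1=u, d−2=b, w−3=t, p−4=l, j−5=e.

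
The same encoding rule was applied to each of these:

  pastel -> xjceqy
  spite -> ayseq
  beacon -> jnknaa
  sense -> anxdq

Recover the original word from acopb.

In pastel: p→x is +8, a→j is +9, s→c is +10, t→e is +11 — the shift increases by 1 each position. The shift increases by 1 at each position, starting from +8: 8, 9, 10, ….
Reversing it on acopb: a−8=s, c−9=t, o−10=e, p−11=e, b−12=p.

steep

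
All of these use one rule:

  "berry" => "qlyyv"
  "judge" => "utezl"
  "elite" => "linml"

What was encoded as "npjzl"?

b(1)→q(16) and e(4)→l(11) fit y≡7x+9 (mod 26); the inverse of 7 mod 26 is 15. Treating letters as 0–25, the rule is x ↦ 7x + 9 (mod 26).
Undoing it on npjzl: n(13)→15·(13−9)≡8=i; p(15)→15·(15−9)≡12=m; j(9)→15·(9−9)≡0=a; z(25)→15·(25−9)≡6=g; l(11)→15·(11−9)≡4=e (all mod 26).

image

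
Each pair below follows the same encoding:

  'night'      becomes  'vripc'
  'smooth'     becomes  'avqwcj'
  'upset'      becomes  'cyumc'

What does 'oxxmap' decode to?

Shifts by position in night: pos 0: n→v (+8), pos 1: i→r (+9), pos 2: g→i (+2), pos 3: h→p (+8), pos 4: t→c (+9) — repeating every 3. It's a Vigenère-style cipher with numeric key [8,9,2]: position i shifts by key[i mod 3].
Reversing it on oxxmap: o−8=g, x−9=o, x−2=v, m−8=e, a−9=r, p−2=n.

govern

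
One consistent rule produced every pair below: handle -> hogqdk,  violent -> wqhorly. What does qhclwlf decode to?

citizen

The output letters match the input read backwards, each shifted +3: handle reversed is eldnah. The word is reversed, then every letter is shifted forward by 3.
Decoding qhclwlf: shift back: q−3=n, h−3=e, c−3=z, l−3=i, w−3=t, l−3=i, f−3=c → nezitic; then reverse → citizen.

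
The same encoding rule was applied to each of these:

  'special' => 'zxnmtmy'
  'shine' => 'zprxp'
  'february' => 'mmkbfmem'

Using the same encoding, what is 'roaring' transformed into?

In special: s→z is +7, p→x is +8, e→n is +9, c→m is +10 — the shift increases by 1 each position. The shift increases by 1 at each position, starting from +7: 7, 8, 9, ….
For roaring: r+7=y, o+8=w, a+9=j, r+10=b, i+11=t, n+12=z, g+13=t.

ywjbtzt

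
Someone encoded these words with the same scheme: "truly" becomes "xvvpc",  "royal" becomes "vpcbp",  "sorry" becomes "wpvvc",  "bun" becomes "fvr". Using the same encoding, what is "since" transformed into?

wjrgf

The shift depends on letter class: consonant t→x is +4, but vowel u→v is +1. Two shifts are in play — +1 for a/e/i/o/u, +4 for every other letter.
Applying it to since: s(cons)+4=w, i(vowel)+1=j, n(cons)+4=r, c(cons)+4=g, e(vowel)+1=f.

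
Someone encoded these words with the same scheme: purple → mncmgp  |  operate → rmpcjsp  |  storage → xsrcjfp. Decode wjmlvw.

napkin

p(15)→m(12) and u(20)→n(13) fit y≡21x+9 (mod 26); the inverse of 21 mod 26 is 5. This is an affine cipher: with a=0,…,z=25, each position x becomes (21x+9) mod 26.
Decoding wjmlvw: w(22)→5·(22−9)≡13=n; j(9)→5·(9−9)≡0=a; m(12)→5·(12−9)≡15=p; l(11)→5·(11−9)≡10=k; v(21)→5·(21−9)≡8=i; w(22)→5·(22−9)≡13=n (all mod 26).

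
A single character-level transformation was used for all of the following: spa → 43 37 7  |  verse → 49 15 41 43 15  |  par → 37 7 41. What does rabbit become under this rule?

41 7 9 9 23 45

The formula is n = 2×(alphabet index, a=1) + 5.
On rabbit: r=18→41, a=1→7, b=2→9, b=2→9, i=9→23, t=20→45.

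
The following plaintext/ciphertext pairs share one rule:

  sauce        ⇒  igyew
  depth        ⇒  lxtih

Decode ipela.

whale

Two steps: reverse the string, then apply a Caesar shift of +4.
Decoding ipela: shift back: i−4=e, p−4=l, e−4=a, l−4=h, a−4=w → elahw; then reverse → whale.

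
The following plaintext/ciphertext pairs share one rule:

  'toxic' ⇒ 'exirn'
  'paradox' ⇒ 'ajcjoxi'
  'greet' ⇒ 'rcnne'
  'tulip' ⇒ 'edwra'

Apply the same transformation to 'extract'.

The shift depends on letter class: consonant t→e is +11, but vowel o→x is +9. The rule splits by letter class: vowels +9, consonants +11.
On extract: e(vowel)+9=n, x(cons)+11=i, t(cons)+11=e, r(cons)+11=c, a(vowel)+9=j, c(cons)+11=n, t(cons)+11=e.

niecjne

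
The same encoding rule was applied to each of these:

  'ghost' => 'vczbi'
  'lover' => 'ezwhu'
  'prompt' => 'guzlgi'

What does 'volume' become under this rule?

g(6)→v(21) and h(7)→c(2) fit y≡7x+5 (mod 26); the inverse of 7 mod 26 is 15. Treating letters as 0–25, the rule is x ↦ 7x + 5 (mod 26).
Applying it to volume: v(21)→7·21+5≡22=w; o(14)→7·14+5≡25=z; l(11)→7·11+5≡4=e; u(20)→7·20+5≡15=p; m(12)→7·12+5≡11=l; e(4)→7·4+5≡7=h (all mod 26).

wzeplh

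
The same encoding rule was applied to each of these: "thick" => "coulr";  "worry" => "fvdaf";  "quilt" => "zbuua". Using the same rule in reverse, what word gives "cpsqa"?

tight

Shifts by position in thick: pos 0: t→c (+9), pos 1: h→o (+7), pos 2: i→u (+12), pos 3: c→l (+9), pos 4: k→r (+7) — repeating every 3. It's a Vigenère-style cipher with numeric key [9,7,12]: position i shifts by key[i mod 3].
Decoding cpsqa: c−9=t, p−7=i, s−12=g, q−9=h, a−7=t.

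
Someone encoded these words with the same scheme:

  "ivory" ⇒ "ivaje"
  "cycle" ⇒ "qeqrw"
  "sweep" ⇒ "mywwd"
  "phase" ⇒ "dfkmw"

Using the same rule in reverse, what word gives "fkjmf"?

harsh

i(8)→i(8) and v(21)→v(21) fit y≡3x+10 (mod 26); the inverse of 3 mod 26 is 9. Each letter's alphabet position (a=0..z=25) is mapped through 3·x+10 mod 26 — an affine cipher.
Undoing it on fkjmf: f(5)→9·(5−10)≡7=h; k(10)→9·(10−10)≡0=a; j(9)→9·(9−10)≡17=r; m(12)→9·(12−10)≡18=s; f(5)→9·(5−10)≡7=h (all mod 26).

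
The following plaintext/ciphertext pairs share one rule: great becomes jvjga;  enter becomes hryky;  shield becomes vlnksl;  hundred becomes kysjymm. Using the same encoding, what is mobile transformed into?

Letter i (0-indexed) is shifted by i+3, so successive shifts are 3, 4, 5, ….
Applying it to mobile: m+3=p, o+4=s, b+5=g, i+6=o, l+7=s, e+8=m.

psgosm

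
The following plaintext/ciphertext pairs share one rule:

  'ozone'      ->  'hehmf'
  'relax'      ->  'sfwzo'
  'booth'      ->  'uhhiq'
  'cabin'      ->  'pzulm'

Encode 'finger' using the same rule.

This is an affine cipher: with a=0,…,z=25, each position x becomes (21x+25) mod 26.
For finger: f(5)→21·5+25≡0=a; i(8)→21·8+25≡11=l; n(13)→21·13+25≡12=m; g(6)→21·6+25≡21=v; e(4)→21·4+25≡5=f; r(17)→21·17+25≡18=s (all mod 26).

almvfs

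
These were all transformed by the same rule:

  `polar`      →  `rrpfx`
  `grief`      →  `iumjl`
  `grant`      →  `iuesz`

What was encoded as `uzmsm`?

swing

Each letter shifts forward by (position + 2), i.e. 2, 3, 4, … — the shift grows by one for each successive letter.
Reversing it on uzmsm: u−2=s, z−3=w, m−4=i, s−5=n, m−6=g.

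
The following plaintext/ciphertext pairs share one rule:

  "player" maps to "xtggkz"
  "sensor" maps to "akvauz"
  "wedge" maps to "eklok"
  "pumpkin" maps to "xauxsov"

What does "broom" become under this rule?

The shift depends on letter class: consonant p→x is +8, but vowel a→g is +6. The rule splits by letter class: vowels +6, consonants +8.
On broom: b(cons)+8=j, r(cons)+8=z, o(vowel)+6=u, o(vowel)+6=u, m(cons)+8=u.

jzuuu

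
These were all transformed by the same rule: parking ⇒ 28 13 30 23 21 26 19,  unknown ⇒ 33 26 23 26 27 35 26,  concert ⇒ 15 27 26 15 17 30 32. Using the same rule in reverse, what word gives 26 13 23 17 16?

naked

Letters become their 1-based position plus 12 (so a→13, b→14, …).
Decoding 26 13 23 17 16: 26→(26−12)÷1=14=n, 13→(13−12)÷1=1=a, 23→(23−12)÷1=11=k, 17→(17−12)÷1=5=e, 16→(16−12)÷1=4=d.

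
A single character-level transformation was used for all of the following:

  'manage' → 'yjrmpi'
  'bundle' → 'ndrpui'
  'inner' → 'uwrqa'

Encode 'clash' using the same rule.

oueeq

Shifts by position in manage: pos 0: m→y (+12), pos 1: a→j (+9), pos 2: n→r (+4), pos 3: a→m (+12), pos 4: g→p (+9), pos 5: e→i (+4) — repeating every 3. A repeating key of period 3 is used — shifts +12, +9, +4 over and over.
For clash: c+12=o, l+9=u, a+4=e, s+12=e, h+9=q.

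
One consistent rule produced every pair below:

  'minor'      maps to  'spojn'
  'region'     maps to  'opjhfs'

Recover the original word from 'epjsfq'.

period

The output letters match the input read backwards, each shifted +1: minor reversed is ronim. The word is reversed, then every letter is shifted forward by 1.
Undoing it on epjsfq: shift back: e−1=d, p−1=o, j−1=i, s−1=r, f−1=e, q−1=p → doirep; then reverse → period.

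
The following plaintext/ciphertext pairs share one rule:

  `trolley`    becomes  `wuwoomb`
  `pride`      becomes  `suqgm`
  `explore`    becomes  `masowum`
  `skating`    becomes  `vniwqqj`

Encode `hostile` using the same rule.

Two shifts are in play — +8 for a/e/i/o/u, +3 for every other letter.
Applying it to hostile: h(cons)+3=k, o(vowel)+8=w, s(cons)+3=v, t(cons)+3=w, i(vowel)+8=q, l(cons)+3=o, e(vowel)+8=m.

kwvwqom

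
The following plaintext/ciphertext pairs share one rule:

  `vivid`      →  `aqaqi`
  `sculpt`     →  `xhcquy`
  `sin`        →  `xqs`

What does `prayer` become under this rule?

The shift depends on letter class: consonant v→a is +5, but vowel i→q is +8. Two shifts are in play — +8 for a/e/i/o/u, +5 for every other letter.
For prayer: p(cons)+5=u, r(cons)+5=w, a(vowel)+8=i, y(cons)+5=d, e(vowel)+8=m, r(cons)+5=w.

uwidmw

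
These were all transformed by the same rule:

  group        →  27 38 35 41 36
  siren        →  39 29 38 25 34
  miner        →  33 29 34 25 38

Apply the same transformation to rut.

38 41 40

g is letter #7 and maps to 27: an offset of 20. The number is (letter's place in the alphabet, a=1) + 20.
Applying it to rut: r=18→38, u=21→41, t=20→40.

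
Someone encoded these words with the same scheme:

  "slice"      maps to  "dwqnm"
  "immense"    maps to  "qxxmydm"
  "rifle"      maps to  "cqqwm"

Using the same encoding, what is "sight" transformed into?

The shift depends on letter class: consonant s→d is +11, but vowel i→q is +8. Two shifts are in play — +8 for a/e/i/o/u, +11 for every other letter.
On sight: s(cons)+11=d, i(vowel)+8=q, g(cons)+11=r, h(cons)+11=s, t(cons)+11=e.

dqrse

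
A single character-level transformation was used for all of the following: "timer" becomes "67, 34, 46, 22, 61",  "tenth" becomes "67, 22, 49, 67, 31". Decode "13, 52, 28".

bog

t(#20)→67 and i(#9)→34: differences scale by 3, so n = 3·pos + 7. The formula is n = 3×(alphabet index, a=1) + 7.
Decoding 13, 52, 28: 13→(13−7)÷3=2=b, 52→(52−7)÷3=15=o, 28→(28−7)÷3=7=g.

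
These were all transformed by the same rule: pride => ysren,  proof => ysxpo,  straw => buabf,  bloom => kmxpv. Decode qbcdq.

hatch

Shifts by position in pride: pos 0: p→y (+9), pos 1: r→s (+1), pos 2: i→r (+9), pos 3: d→e (+1) — repeating every 2. It's a Vigenère-style cipher with numeric key [9,1]: position i shifts by key[i mod 2].
Reversing it on qbcdq: q−9=h, b−1=a, c−9=t, d−1=c, q−9=h.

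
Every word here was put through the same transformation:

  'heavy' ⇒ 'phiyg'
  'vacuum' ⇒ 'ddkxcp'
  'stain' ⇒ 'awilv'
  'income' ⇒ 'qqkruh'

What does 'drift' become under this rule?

Shifts by position in heavy: pos 0: h→p (+8), pos 1: e→h (+3), pos 2: a→i (+8), pos 3: v→y (+3) — repeating every 2. A repeating key of period 2 is used — shifts +8, +3 over and over.
Applying it to drift: d+8=l, r+3=u, i+8=q, f+3=i, t+8=b.

luqib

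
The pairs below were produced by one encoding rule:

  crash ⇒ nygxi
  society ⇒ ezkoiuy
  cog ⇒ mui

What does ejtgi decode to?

Two steps: reverse the string, then apply a Caesar shift of +6.
Reversing it on ejtgi: shift back: e−6=y, j−6=d, t−6=n, g−6=a, i−6=c → ydnac; then reverse → candy.

candy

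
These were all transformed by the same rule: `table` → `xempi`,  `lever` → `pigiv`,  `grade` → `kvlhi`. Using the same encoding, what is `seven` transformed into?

Shifts by position in table: pos 0: t→x (+4), pos 1: a→e (+4), pos 2: b→m (+11), pos 3: l→p (+4), pos 4: e→i (+4) — repeating every 3. The shifts repeat in a cycle of length 3: positions 0,1,… shift by +4, +4, +11, then the pattern repeats.
For seven: s+4=w, e+4=i, v+11=g, e+4=i, n+4=r.

wigir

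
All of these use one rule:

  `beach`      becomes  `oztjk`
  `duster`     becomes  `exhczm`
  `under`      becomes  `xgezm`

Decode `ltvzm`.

maker

b(1)→o(14) and e(4)→z(25) fit y≡21x+19 (mod 26); the inverse of 21 mod 26 is 5. Treating letters as 0–25, the rule is x ↦ 21x + 19 (mod 26).
Reversing it on ltvzm: l(11)→5·(11−19)≡12=m; t(19)→5·(19−19)≡0=a; v(21)→5·(21−19)≡10=k; z(25)→5·(25−19)≡4=e; m(12)→5·(12−19)≡17=r (all mod 26).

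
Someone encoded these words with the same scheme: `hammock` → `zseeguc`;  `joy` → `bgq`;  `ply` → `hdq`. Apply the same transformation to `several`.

kwnwjsd

Every letter moves 18 places later in the alphabet, wrapping around z→a.
Applying it to several: s+18=k, e+18=w, v+18=n, e+18=w, r+18=j, a+18=s, l+18=d.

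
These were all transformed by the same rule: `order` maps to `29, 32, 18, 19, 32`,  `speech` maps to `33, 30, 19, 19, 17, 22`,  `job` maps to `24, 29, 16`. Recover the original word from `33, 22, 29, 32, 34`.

o is letter #15 and maps to 29: an offset of 14. The number is (letter's place in the alphabet, a=1) + 14.
Undoing it on 33, 22, 29, 32, 34: 33→(33−14)÷1=19=s, 22→(22−14)÷1=8=h, 29→(29−14)÷1=15=o, 32→(32−14)÷1=18=r, 34→(34−14)÷1=20=t.

short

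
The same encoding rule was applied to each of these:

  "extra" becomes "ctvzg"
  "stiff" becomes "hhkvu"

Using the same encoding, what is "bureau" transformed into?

The output letters match the input read backwards, each shifted +2: extra reversed is artxe. Read the word backwards and shift each letter +2.
For bureau: reverse → uaerub; then shift: u+2=w, a+2=c, e+2=g, r+2=t, u+2=w, b+2=d.

wcgtwd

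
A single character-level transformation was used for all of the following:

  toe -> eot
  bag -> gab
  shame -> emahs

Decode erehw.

where

The output letters match the input read backwards: toe reversed is eot. The word is simply reversed.
Reversing it on erehw: then reverse → where.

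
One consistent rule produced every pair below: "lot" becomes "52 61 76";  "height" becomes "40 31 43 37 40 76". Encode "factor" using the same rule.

34 19 25 76 61 70

l(#12)→52 and o(#15)→61: differences scale by 3, so n = 3·pos + 16. Each letter becomes 3×(its alphabet position, a=1..z=26) + 16.
Applying it to factor: f=6→34, a=1→19, c=3→25, t=20→76, o=15→61, r=18→70.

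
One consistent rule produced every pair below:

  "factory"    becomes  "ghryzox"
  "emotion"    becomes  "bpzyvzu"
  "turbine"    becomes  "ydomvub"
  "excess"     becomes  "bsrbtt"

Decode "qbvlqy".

Each letter's alphabet position (a=0..z=25) is mapped through 5·x+7 mod 26 — an affine cipher.
Undoing it on qbvlqy: q(16)→21·(16−7)≡7=h; b(1)→21·(1−7)≡4=e; v(21)→21·(21−7)≡8=i; l(11)→21·(11−7)≡6=g; q(16)→21·(16−7)≡7=h; y(24)→21·(24−7)≡19=t (all mod 26).

height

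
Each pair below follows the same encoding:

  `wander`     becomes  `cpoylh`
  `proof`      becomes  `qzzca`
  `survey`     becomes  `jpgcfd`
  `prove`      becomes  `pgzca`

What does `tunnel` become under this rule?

wpyyfe

Two steps: reverse the string, then apply a Caesar shift of +11.
On tunnel: reverse → lennut; then shift: l+11=w, e+11=p, n+11=y, n+11=y, u+11=f, t+11=e.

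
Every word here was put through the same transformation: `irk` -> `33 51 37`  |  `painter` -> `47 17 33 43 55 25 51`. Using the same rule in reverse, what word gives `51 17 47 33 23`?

rapid

With a=1..z=26, the number is 2·pos + 15.
Undoing it on 51 17 47 33 23: 51→(51−15)÷2=18=r, 17→(17−15)÷2=1=a, 47→(47−15)÷2=16=p, 33→(33−15)÷2=9=i, 23→(23−15)÷2=4=d.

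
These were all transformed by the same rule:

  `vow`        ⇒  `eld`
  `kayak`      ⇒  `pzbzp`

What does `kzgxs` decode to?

Each pair mirrors across the alphabet (v↔e, o↔l, w↔d): positions sum to 25. This is the alphabet-reversal cipher (Atbash): a becomes z, b becomes y, etc.
Reversing it on kzgxs: k↔p, z↔a, g↔t, x↔c, s↔h.

patch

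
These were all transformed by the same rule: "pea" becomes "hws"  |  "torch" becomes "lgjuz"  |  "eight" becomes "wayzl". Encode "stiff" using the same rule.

Compare letters: p→h is +18, e→w is +18, a→s is +18 — a constant shift. Every letter moves 18 places later in the alphabet, wrapping around z→a.
For stiff: s+18=k, t+18=l, i+18=a, f+18=x, f+18=x.

klaxx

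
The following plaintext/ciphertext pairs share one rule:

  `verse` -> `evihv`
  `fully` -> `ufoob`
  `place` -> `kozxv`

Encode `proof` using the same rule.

Each pair mirrors across the alphabet (v↔e, e↔v, r↔i): positions sum to 25. This is the alphabet-reversal cipher (Atbash): a becomes z, b becomes y, etc.
For proof: p↔k, r↔i, o↔l, o↔l, f↔u.

killu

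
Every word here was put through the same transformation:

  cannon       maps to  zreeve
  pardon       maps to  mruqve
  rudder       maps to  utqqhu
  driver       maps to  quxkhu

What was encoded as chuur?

terra

c(2)→z(25) and a(0)→r(17) fit y≡17x+17 (mod 26); the inverse of 17 mod 26 is 23. This is an affine cipher: with a=0,…,z=25, each position x becomes (17x+17) mod 26.
Reversing it on chuur: c(2)→23·(2−17)≡19=t; h(7)→23·(7−17)≡4=e; u(20)→23·(20−17)≡17=r; u(20)→23·(20−17)≡17=r; r(17)→23·(17−17)≡0=a (all mod 26).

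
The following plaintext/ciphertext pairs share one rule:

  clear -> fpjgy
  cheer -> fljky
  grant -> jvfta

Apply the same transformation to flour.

iptay

The shift increases by 1 at each position, starting from +3: 3, 4, 5, ….
On flour: f+3=i, l+4=p, o+5=t, u+6=a, r+7=y.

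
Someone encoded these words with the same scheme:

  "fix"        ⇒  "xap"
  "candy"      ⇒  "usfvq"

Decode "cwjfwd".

kernel

Each letter is shifted forward by 18 in the alphabet (a Caesar shift of +18).
Undoing it on cwjfwd: c−18=k, w−18=e, j−18=r, f−18=n, w−18=e, d−18=l.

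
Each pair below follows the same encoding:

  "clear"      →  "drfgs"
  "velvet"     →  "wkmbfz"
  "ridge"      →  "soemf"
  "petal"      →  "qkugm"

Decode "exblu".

Shifts by position in clear: pos 0: c→d (+1), pos 1: l→r (+6), pos 2: e→f (+1), pos 3: a→g (+6) — repeating every 2. The shifts repeat in a cycle of length 2: positions 0,1,… shift by +1, +6, then the pattern repeats.
Undoing it on exblu: e−1=d, x−6=r, b−1=a, l−6=f, u−1=t.

draft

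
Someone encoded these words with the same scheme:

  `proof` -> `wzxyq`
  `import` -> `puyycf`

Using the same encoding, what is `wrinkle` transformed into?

dzrxvxr

In proof: p→w is +7, r→z is +8, o→x is +9, o→y is +10 — the shift increases by 1 each position. The shift increases by 1 at each position, starting from +7: 7, 8, 9, ….
On wrinkle: w+7=d, r+8=z, i+9=r, n+10=x, k+11=v, l+12=x, e+13=r.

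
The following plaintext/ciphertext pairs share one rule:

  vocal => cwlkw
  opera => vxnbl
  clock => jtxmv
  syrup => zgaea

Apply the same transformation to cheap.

jpnka

Letter i (0-indexed) is shifted by i+7, so successive shifts are 7, 8, 9, ….
For cheap: c+7=j, h+8=p, e+9=n, a+10=k, p+11=a.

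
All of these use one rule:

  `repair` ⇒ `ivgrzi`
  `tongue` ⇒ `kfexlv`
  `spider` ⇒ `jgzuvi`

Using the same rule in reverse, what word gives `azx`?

Compare letters: r→i is +17, e→v is +17, p→g is +17 — a constant shift. Each letter is shifted forward by 17 in the alphabet (a Caesar shift of +17).
Undoing it on azx: a−17=j, z−17=i, x−17=g.

jig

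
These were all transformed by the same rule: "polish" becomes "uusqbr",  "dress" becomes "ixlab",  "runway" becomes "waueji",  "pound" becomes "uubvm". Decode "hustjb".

collar

In polish: p→u is +5, o→u is +6, l→s is +7, i→q is +8 — the shift increases by 1 each position. The shift increases by 1 at each position, starting from +5: 5, 6, 7, ….
Undoing it on hustjb: h−5=c, u−6=o, s−7=l, t−8=l, j−9=a, b−10=r.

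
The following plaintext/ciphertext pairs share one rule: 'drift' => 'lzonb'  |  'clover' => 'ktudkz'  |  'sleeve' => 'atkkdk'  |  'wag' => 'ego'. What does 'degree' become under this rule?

The shift depends on letter class: consonant d→l is +8, but vowel i→o is +6. Two shifts are in play — +6 for a/e/i/o/u, +8 for every other letter.
Applying it to degree: d(cons)+8=l, e(vowel)+6=k, g(cons)+8=o, r(cons)+8=z, e(vowel)+6=k, e(vowel)+6=k.

lkozkk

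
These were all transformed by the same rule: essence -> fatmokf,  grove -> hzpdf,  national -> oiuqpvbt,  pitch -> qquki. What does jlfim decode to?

Shifts by position in essence: pos 0: e→f (+1), pos 1: s→a (+8), pos 2: s→t (+1), pos 3: e→m (+8) — repeating every 2. A repeating key of period 2 is used — shifts +1, +8 over and over.
Reversing it on jlfim: j−1=i, l−8=d, f−1=e, i−8=a, m−1=l.

ideal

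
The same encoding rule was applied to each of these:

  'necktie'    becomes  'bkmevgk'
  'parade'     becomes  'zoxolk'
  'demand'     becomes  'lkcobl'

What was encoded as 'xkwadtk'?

n(13)→b(1) and e(4)→k(10) fit y≡25x+14 (mod 26); the inverse of 25 mod 26 is 25. Treating letters as 0–25, the rule is x ↦ 25x + 14 (mod 26).
Reversing it on xkwadtk: x(23)→25·(23−14)≡17=r; k(10)→25·(10−14)≡4=e; w(22)→25·(22−14)≡18=s; a(0)→25·(0−14)≡14=o; d(3)→25·(3−14)≡11=l; t(19)→25·(19−14)≡21=v; k(10)→25·(10−14)≡4=e (all mod 26).

resolve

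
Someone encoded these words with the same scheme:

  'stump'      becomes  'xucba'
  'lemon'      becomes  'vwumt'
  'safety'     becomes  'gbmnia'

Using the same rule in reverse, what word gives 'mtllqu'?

middle

Read the word backwards and shift each letter +8.
Undoing it on mtllqu: shift back: m−8=e, t−8=l, l−8=d, l−8=d, q−8=i, u−8=m → elddim; then reverse → middle.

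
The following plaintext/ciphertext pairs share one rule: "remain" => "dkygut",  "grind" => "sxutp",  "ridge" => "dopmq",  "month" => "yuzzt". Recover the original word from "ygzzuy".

Shifts by position in remain: pos 0: r→d (+12), pos 1: e→k (+6), pos 2: m→y (+12), pos 3: a→g (+6) — repeating every 2. A repeating key of period 2 is used — shifts +12, +6 over and over.
Decoding ygzzuy: y−12=m, g−6=a, z−12=n, z−6=t, u−12=i, y−6=s.

mantis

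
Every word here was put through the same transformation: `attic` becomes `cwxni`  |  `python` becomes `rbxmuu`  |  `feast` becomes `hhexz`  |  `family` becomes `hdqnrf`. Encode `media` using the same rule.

In attic: a→c is +2, t→w is +3, t→x is +4, i→n is +5 — the shift increases by 1 each position. Letter i (0-indexed) is shifted by i+2, so successive shifts are 2, 3, 4, ….
For media: m+2=o, e+3=h, d+4=h, i+5=n, a+6=g.

ohhng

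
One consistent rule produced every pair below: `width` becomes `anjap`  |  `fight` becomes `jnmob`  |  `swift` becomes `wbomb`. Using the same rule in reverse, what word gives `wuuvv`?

In width: w→a is +4, i→n is +5, d→j is +6, t→a is +7 — the shift increases by 1 each position. Letter i (0-indexed) is shifted by i+4, so successive shifts are 4, 5, 6, ….
Reversing it on wuuvv: w−4=s, u−5=p, u−6=o, v−7=o, v−8=n.

spoon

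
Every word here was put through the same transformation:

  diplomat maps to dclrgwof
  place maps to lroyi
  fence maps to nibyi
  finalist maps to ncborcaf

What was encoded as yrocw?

claim

Treating letters as 0–25, the rule is x ↦ 5x + 14 (mod 26).
Undoing it on yrocw: y(24)→21·(24−14)≡2=c; r(17)→21·(17−14)≡11=l; o(14)→21·(14−14)≡0=a; c(2)→21·(2−14)≡8=i; w(22)→21·(22−14)≡12=m (all mod 26).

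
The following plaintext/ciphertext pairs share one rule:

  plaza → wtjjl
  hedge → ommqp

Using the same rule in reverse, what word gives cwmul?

Each letter shifts forward by (position + 7), i.e. 7, 8, 9, … — the shift grows by one for each successive letter.
Undoing it on cwmul: c−7=v, w−8=o, m−9=d, u−10=k, l−11=a.

vodka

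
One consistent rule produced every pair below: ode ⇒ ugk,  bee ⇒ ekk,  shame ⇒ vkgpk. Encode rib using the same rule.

The rule splits by letter class: vowels +6, consonants +3.
On rib: r(cons)+3=u, i(vowel)+6=o, b(cons)+3=e.

uoe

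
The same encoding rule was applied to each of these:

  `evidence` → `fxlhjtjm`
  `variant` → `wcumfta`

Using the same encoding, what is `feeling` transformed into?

gghpntn

Letter i (0-indexed) is shifted by i+1, so successive shifts are 1, 2, 3, ….
Applying it to feeling: f+1=g, e+2=g, e+3=h, l+4=p, i+5=n, n+6=t, g+7=n.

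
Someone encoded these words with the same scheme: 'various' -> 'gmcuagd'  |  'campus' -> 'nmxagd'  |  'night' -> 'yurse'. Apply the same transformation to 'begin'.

The shift depends on letter class: consonant v→g is +11, but vowel a→m is +12. Vowels shift forward by 12 and consonants shift forward by 11.
On begin: b(cons)+11=m, e(vowel)+12=q, g(cons)+11=r, i(vowel)+12=u, n(cons)+11=y.

mqruy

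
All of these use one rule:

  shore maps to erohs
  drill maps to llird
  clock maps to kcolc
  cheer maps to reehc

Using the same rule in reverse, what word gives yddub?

The output letters match the input read backwards: shore reversed is erohs. It's just the letters in reverse order.
Decoding yddub: then reverse → buddy.

buddy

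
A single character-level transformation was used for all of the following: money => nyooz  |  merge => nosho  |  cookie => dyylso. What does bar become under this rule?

cks

Two shifts are in play — +10 for a/e/i/o/u, +1 for every other letter.
Applying it to bar: b(cons)+1=c, a(vowel)+10=k, r(cons)+1=s.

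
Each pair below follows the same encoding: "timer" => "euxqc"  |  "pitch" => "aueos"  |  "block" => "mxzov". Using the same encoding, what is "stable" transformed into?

It's a Vigenère-style cipher with numeric key [11,12]: position i shifts by key[i mod 2].
For stable: s+11=d, t+12=f, a+11=l, b+12=n, l+11=w, e+12=q.

dflnwq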